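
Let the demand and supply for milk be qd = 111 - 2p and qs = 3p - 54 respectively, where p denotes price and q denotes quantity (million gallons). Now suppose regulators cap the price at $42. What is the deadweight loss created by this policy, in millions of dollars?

Without the control the market clears where 111 - 2p = 3p - 54, i.e. p* = 33 and q* = 45.
The ceiling of 42 is above the equilibrium price 33, so it is not binding; the market clears at p* = 33, q* = 45.
Since the control does not bind, no trades are prevented and deadweight loss is zero.

0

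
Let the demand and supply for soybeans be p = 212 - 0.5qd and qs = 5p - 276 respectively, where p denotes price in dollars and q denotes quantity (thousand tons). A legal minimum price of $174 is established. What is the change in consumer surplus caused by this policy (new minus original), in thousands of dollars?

Rearranging demand gives qd = 424 - 2p. Setting quantity demanded equal to quantity supplied, 424 - 2p = 5p - 276, gives p* = 100 and q* = 224.
Since 174 > 100, the floor is binding.
At p = 174: qd = 424 - 2·174 = 76 and qs = 5·174 - 276 = 594.
Consumer surplus without the control is ½ · (212 - 100) · 224 = 12544.
With the floor, consumers buy 76 units at 174, so CS = ½ · (212 - 174) · 76 = 1444.
Change in consumer surplus = 1444 - 12544 = -11100.

-11100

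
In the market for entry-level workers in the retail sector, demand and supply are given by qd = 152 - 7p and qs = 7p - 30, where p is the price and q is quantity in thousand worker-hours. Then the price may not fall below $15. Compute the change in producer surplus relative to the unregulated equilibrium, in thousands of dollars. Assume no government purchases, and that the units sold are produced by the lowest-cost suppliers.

Without the control the market clears where 152 - 7p = 7p - 30, i.e. p* = 13 and q* = 61.
Because the floor (15) lies above the market-clearing price, it is binding.
At p = 15: qd = 152 - 7·15 = 47 and qs = 7·15 - 30 = 75.
Producer surplus without the control is ½ · (13 - 30/7) · 61 = 3721/14.
With the floor, 47 units are sold at 15. The supply price at q = 47 is 11, so PS = ½ · [(15 - 30/7) + (15 - 11)] · 47 = 4841/14.
Change in producer surplus = 4841/14 - 3721/14 = 80.

80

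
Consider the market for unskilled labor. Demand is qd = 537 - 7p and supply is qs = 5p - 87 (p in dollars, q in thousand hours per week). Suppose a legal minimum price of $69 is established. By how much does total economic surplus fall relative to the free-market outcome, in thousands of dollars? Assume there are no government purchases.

Equilibrium: 537 - 7p = 5p - 87, so 624 = 12p and p* = 52, q* = 173.
The floor of 69 is above the equilibrium price 52, so it binds.
At p = 69: qd = 537 - 7·69 = 54 and qs = 5·69 - 87 = 258.
Quantity traded falls to 54. At q = 54 the demand price is (537 - 54)/7 = 69 and the supply price is (87 + 54)/5 = 28.2.
Deadweight loss = ½ · (69 - 28.2) · (173 - 54) = ½ · 40.8 · 119 = 2427.6.

2427.6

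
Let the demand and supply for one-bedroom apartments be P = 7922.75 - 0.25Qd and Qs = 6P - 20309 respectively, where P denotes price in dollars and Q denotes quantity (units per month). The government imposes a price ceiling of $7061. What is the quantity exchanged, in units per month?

10891

Rearranging demand gives Qd = 31691 - 4P. Without the control the market clears where 31691 - 4P = 6P - 20309, i.e. P* = 5200 and Q* = 10891.
The ceiling of 7061 is above the equilibrium price 5200, so it is not binding; the market clears at P* = 5200, Q* = 10891.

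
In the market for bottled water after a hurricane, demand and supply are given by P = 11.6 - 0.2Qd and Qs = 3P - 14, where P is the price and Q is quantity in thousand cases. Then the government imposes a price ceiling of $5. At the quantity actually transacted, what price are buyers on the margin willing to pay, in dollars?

Rearranging demand gives Qd = 58 - 5P. Setting quantity demanded equal to quantity supplied, 58 - 5P = 3P - 14, gives P* = 9 and Q* = 13.
The ceiling of 5 is below the equilibrium price 9, so it binds.
At P = 5: Qd = 58 - 5·5 = 33 and Qs = 3·5 - 14 = 1.
Only 1 units reach the market. On the demand curve, the marginal buyer's willingness to pay at Q = 1 is (58 - 1)/5 = 11.4.

11.4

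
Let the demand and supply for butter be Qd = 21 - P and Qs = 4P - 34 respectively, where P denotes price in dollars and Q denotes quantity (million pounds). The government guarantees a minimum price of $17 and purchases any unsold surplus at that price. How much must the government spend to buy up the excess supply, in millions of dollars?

Setting quantity demanded equal to quantity supplied, 21 - P = 4P - 34, gives P* = 11 and Q* = 10.
The floor of 17 is above the equilibrium price 11, so it binds.
At P = 17: Qd = 21 - 17 = 4 and Qs = 4·17 - 34 = 34.
Surplus = Qs - Qd = 30.
Government expenditure = surplus × support price = 30 × 17 = 510.

510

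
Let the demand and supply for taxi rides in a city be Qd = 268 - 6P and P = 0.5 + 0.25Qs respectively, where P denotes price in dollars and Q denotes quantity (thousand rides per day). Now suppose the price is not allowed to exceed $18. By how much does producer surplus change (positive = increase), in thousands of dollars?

-792

Rearranging supply gives Qs = 4P - 2. In a free market, 268 - 6P = 4P - 2 gives the equilibrium P* = 27, Q* = 106.
The ceiling of 18 is below the equilibrium price 27, so it binds.
At P = 18: Qd = 268 - 6·18 = 160 and Qs = 4·18 - 2 = 70.
Producer surplus without the control is ½ · (27 - 0.5) · 106 = 1404.5.
With the ceiling, producers sell 70 units at 18, so PS = ½ · (18 - 0.5) · 70 = 612.5.
Change in producer surplus = 612.5 - 1404.5 = -792.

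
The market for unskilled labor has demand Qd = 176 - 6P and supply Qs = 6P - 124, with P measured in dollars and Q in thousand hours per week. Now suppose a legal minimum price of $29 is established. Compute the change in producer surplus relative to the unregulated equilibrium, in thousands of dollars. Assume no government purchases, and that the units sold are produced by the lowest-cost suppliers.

In a free market, 176 - 6P = 6P - 124 gives the equilibrium P* = 25, Q* = 26.
Since 29 > 25, the floor is binding.
At P = 29: Qd = 176 - 6·29 = 2 and Qs = 6·29 - 124 = 50.
Producer surplus without the control is ½ · (25 - 62/3) · 26 = 169/3.
With the floor, 2 units are sold at 29. The supply price at Q = 2 is 21, so PS = ½ · [(29 - 62/3) + (29 - 21)] · 2 = 49/3.
Change in producer surplus = 49/3 - 169/3 = -40.

-40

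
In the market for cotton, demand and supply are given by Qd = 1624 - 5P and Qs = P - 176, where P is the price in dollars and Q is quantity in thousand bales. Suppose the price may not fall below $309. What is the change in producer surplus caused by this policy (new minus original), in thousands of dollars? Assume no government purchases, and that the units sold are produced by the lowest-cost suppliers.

-301.5

In a free market, 1624 - 5P = P - 176 gives the equilibrium P* = 300, Q* = 124.
Since 309 > 300, the floor is binding.
At P = 309: Qd = 1624 - 5·309 = 79 and Qs = 309 - 176 = 133.
Producer surplus without the control is ½ · (300 - 176) · 124 = 7688.
With the floor, 79 units are sold at 309. The supply price at Q = 79 is 255, so PS = ½ · [(309 - 176) + (309 - 255)] · 79 = 7386.5.
Change in producer surplus = 7386.5 - 7688 = -301.5.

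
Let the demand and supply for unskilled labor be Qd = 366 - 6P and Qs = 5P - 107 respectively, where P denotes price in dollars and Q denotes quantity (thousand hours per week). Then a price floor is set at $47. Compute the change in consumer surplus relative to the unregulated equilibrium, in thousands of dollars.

-384

Without the control the market clears where 366 - 6P = 5P - 107, i.e. P* = 43 and Q* = 108.
Because the floor (47) lies above the market-clearing price, it is binding.
At P = 47: Qd = 366 - 6·47 = 84 and Qs = 5·47 - 107 = 128.
Consumer surplus without the control is ½ · (61 - 43) · 108 = 972.
With the floor, consumers buy 84 units at 47, so CS = ½ · (61 - 47) · 84 = 588.
Change in consumer surplus = 588 - 972 = -384.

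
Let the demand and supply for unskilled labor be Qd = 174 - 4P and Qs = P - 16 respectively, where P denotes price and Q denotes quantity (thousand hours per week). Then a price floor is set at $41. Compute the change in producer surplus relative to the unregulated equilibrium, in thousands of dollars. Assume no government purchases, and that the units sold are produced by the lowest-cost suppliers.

-42

Equilibrium: 174 - 4P = P - 16, so 190 = 5P and P* = 38, Q* = 22.
The floor of 41 is above the equilibrium price 38, so it binds.
At P = 41: Qd = 174 - 4·41 = 10 and Qs = 41 - 16 = 25.
Producer surplus without the control is ½ · (38 - 16) · 22 = 242.
With the floor, 10 units are sold at 41. The supply price at Q = 10 is 26, so PS = ½ · [(41 - 16) + (41 - 26)] · 10 = 200.
Change in producer surplus = 200 - 242 = -42.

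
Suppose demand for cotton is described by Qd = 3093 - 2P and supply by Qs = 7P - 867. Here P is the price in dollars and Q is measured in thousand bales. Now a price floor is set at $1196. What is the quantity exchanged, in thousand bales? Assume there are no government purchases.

701

In a free market, 3093 - 2P = 7P - 867 gives the equilibrium P* = 440, Q* = 2213.
The floor of 1196 is above the equilibrium price 440, so it binds.
At P = 1196: Qd = 3093 - 2·1196 = 701 and Qs = 7·1196 - 867 = 7505.
The quantity actually transacted is the short side, demand: 701.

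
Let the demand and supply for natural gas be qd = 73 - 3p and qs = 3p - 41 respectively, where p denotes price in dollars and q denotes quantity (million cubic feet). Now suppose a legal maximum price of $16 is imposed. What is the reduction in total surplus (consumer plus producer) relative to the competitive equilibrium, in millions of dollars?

27

Setting quantity demanded equal to quantity supplied, 73 - 3p = 3p - 41, gives p* = 19 and q* = 16.
Because the ceiling (16) lies below the market-clearing price, it is binding.
At p = 16: qd = 73 - 3·16 = 25 and qs = 3·16 - 41 = 7.
Quantity traded falls to 7. At q = 7 the demand price is (73 - 7)/3 = 22 and the supply price is (41 + 7)/3 = 16.
Deadweight loss = ½ · (22 - 16) · (16 - 7) = ½ · 6 · 9 = 27.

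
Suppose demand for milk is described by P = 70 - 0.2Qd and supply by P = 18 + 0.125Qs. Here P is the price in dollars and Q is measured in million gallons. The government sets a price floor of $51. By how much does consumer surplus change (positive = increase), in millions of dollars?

-1657.5

Rearranging demand gives Qd = 350 - 5P; rearranging supply gives Qs = 8P - 144. Equilibrium: 350 - 5P = 8P - 144, so 494 = 13P and P* = 38, Q* = 160.
Since 51 > 38, the floor is binding.
At P = 51: Qd = 350 - 5·51 = 95 and Qs = 8·51 - 144 = 264.
Consumer surplus without the control is ½ · (70 - 38) · 160 = 2560.
With the floor, consumers buy 95 units at 51, so CS = ½ · (70 - 51) · 95 = 902.5.
Change in consumer surplus = 902.5 - 2560 = -1657.5.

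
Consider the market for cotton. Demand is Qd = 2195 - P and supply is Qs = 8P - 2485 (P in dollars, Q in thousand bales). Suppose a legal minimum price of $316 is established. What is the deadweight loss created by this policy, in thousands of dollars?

0

In a free market, 2195 - P = 8P - 2485 gives the equilibrium P* = 520, Q* = 1675.
The floor of 316 is below the equilibrium price 520, so it is not binding; the market clears at P* = 520, Q* = 1675.
Since the control does not bind, no trades are prevented and deadweight loss is zero.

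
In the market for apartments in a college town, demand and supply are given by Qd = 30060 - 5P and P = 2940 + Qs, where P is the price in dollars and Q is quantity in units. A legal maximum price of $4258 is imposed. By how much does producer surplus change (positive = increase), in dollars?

Rearranging supply gives Qs = P - 2940. Equilibrium: 30060 - 5P = P - 2940, so 33000 = 6P and P* = 5500, Q* = 2560.
Since 4258 < 5500, the ceiling is binding.
At P = 4258: Qd = 30060 - 5·4258 = 8770 and Qs = 4258 - 2940 = 1318.
Producer surplus without the control is ½ · (5500 - 2940) · 2560 = 3276800.
With the ceiling, producers sell 1318 units at 4258, so PS = ½ · (4258 - 2940) · 1318 = 868562.
Change in producer surplus = 868562 - 3276800 = -2408238.

-2408238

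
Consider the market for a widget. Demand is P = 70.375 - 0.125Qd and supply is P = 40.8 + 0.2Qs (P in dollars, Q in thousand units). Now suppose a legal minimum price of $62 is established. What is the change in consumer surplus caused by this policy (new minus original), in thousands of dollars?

Rearranging demand gives Qd = 563 - 8P; rearranging supply gives Qs = 5P - 204. In a free market, 563 - 8P = 5P - 204 gives the equilibrium P* = 59, Q* = 91.
Since 62 > 59, the floor is binding.
At P = 62: Qd = 563 - 8·62 = 67 and Qs = 5·62 - 204 = 106.
Consumer surplus without the control is ½ · (70.375 - 59) · 91 = 517.5625.
With the floor, consumers buy 67 units at 62, so CS = ½ · (70.375 - 62) · 67 = 280.5625.
Change in consumer surplus = 280.5625 - 517.5625 = -237.

-237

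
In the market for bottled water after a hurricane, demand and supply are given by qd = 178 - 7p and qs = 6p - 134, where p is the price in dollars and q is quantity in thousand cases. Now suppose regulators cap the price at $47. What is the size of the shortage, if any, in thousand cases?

Equilibrium: 178 - 7p = 6p - 134, so 312 = 13p and p* = 24, q* = 10.
Since 47 is above p* = 24, the ceiling does not bind and the free-market outcome prevails.
Since the control does not bind, there is no shortage.

0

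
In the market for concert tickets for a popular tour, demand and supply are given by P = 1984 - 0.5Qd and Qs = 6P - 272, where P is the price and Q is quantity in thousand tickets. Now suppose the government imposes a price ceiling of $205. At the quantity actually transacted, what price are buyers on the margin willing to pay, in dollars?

1505

Rearranging demand gives Qd = 3968 - 2P. Equilibrium: 3968 - 2P = 6P - 272, so 4240 = 8P and P* = 530, Q* = 2908.
Since 205 < 530, the ceiling is binding.
At P = 205: Qd = 3968 - 2·205 = 3558 and Qs = 6·205 - 272 = 958.
Only 958 units reach the market. On the demand curve, the marginal buyer's willingness to pay at Q = 958 is (3968 - 958)/2 = 1505.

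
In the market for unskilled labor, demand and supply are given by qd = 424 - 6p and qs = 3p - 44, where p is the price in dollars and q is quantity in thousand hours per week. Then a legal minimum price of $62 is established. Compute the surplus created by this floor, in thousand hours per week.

In a free market, 424 - 6p = 3p - 44 gives the equilibrium p* = 52, q* = 112.
Because the floor (62) lies above the market-clearing price, it is binding.
At p = 62: qd = 424 - 6·62 = 52 and qs = 3·62 - 44 = 142.
Surplus = qs - qd = 142 - 52 = 90.

90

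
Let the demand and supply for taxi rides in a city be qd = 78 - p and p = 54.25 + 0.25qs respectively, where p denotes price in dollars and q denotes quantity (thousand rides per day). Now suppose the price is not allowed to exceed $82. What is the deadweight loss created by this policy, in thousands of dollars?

0

Rearranging supply gives qs = 4p - 217. Setting quantity demanded equal to quantity supplied, 78 - p = 4p - 217, gives p* = 59 and q* = 19.
Since 82 is above p* = 59, the ceiling does not bind and the free-market outcome prevails.
Since the control does not bind, no trades are prevented and deadweight loss is zero.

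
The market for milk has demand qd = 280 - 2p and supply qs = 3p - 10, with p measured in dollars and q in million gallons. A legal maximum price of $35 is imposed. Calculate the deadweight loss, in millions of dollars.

Equilibrium: 280 - 2p = 3p - 10, so 290 = 5p and p* = 58, q* = 164.
Because the ceiling (35) lies below the market-clearing price, it is binding.
At p = 35: qd = 280 - 2·35 = 210 and qs = 3·35 - 10 = 95.
Quantity traded falls to 95. At q = 95 the demand price is (280 - 95)/2 = 92.5 and the supply price is (10 + 95)/3 = 35.
Deadweight loss = ½ · (92.5 - 35) · (164 - 95) = ½ · 57.5 · 69 = 1983.75.

1983.75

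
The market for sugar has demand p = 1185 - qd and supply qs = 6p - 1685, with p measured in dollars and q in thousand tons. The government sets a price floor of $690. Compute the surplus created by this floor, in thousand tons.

Rearranging demand gives qd = 1185 - p. In a free market, 1185 - p = 6p - 1685 gives the equilibrium p* = 410, q* = 775.
The floor of 690 is above the equilibrium price 410, so it binds.
At p = 690: qd = 1185 - 690 = 495 and qs = 6·690 - 1685 = 2455.
Surplus = qs - qd = 2455 - 495 = 1960.

1960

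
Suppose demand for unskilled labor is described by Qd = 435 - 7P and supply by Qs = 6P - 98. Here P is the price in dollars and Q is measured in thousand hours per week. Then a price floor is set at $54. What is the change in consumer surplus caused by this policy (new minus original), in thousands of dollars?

-1332.5

Without the control the market clears where 435 - 7P = 6P - 98, i.e. P* = 41 and Q* = 148.
Because the floor (54) lies above the market-clearing price, it is binding.
At P = 54: Qd = 435 - 7·54 = 57 and Qs = 6·54 - 98 = 226.
Consumer surplus without the control is ½ · (435/7 - 41) · 148 = 10952/7.
With the floor, consumers buy 57 units at 54, so CS = ½ · (435/7 - 54) · 57 = 3249/14.
Change in consumer surplus = 3249/14 - 10952/7 = -1332.5.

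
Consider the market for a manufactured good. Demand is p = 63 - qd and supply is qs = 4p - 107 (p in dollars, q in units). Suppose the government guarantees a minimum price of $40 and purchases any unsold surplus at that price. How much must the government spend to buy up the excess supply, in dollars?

Rearranging demand gives qd = 63 - p. Setting quantity demanded equal to quantity supplied, 63 - p = 4p - 107, gives p* = 34 and q* = 29.
Because the floor (40) lies above the market-clearing price, it is binding.
At p = 40: qd = 63 - 40 = 23 and qs = 4·40 - 107 = 53.
Surplus = qs - qd = 30.
Government expenditure = surplus × support price = 30 × 40 = 1200.

1200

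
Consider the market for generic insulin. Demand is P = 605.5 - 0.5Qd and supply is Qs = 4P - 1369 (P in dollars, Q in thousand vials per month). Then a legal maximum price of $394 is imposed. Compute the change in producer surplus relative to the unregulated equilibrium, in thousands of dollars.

Rearranging demand gives Qd = 1211 - 2P. Without the control the market clears where 1211 - 2P = 4P - 1369, i.e. P* = 430 and Q* = 351.
Because the ceiling (394) lies below the market-clearing price, it is binding.
At P = 394: Qd = 1211 - 2·394 = 423 and Qs = 4·394 - 1369 = 207.
Producer surplus without the control is ½ · (430 - 342.25) · 351 = 15400.125.
With the ceiling, producers sell 207 units at 394, so PS = ½ · (394 - 342.25) · 207 = 5356.125.
Change in producer surplus = 5356.125 - 15400.125 = -10044.

-10044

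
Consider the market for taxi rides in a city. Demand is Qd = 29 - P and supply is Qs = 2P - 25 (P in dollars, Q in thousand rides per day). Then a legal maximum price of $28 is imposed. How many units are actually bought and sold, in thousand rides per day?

In a free market, 29 - P = 2P - 25 gives the equilibrium P* = 18, Q* = 11.
The ceiling of 28 is above the equilibrium price 18, so it is not binding; the market clears at P* = 18, Q* = 11.

11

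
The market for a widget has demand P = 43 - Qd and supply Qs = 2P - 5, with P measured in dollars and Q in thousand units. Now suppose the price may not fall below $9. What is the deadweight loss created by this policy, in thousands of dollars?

Rearranging demand gives Qd = 43 - P. Equilibrium: 43 - P = 2P - 5, so 48 = 3P and P* = 16, Q* = 27.
The floor of 9 is below the equilibrium price 16, so it is not binding; the market clears at P* = 16, Q* = 27.
Since the control does not bind, no trades are prevented and deadweight loss is zero.

0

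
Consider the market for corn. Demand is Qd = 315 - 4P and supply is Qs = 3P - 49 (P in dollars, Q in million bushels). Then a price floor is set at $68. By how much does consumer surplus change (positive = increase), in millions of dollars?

-1200

Setting quantity demanded equal to quantity supplied, 315 - 4P = 3P - 49, gives P* = 52 and Q* = 107.
Since 68 > 52, the floor is binding.
At P = 68: Qd = 315 - 4·68 = 43 and Qs = 3·68 - 49 = 155.
Consumer surplus without the control is ½ · (78.75 - 52) · 107 = 1431.125.
With the floor, consumers buy 43 units at 68, so CS = ½ · (78.75 - 68) · 43 = 231.125.
Change in consumer surplus = 231.125 - 1431.125 = -1200.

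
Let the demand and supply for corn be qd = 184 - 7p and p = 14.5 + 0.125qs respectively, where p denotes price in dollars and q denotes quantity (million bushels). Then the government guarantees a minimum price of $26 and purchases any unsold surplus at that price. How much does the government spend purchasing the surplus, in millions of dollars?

2340

Rearranging supply gives qs = 8p - 116. Setting quantity demanded equal to quantity supplied, 184 - 7p = 8p - 116, gives p* = 20 and q* = 44.
Since 26 > 20, the floor is binding.
At p = 26: qd = 184 - 7·26 = 2 and qs = 8·26 - 116 = 92.
Surplus = qs - qd = 90.
Government expenditure = surplus × support price = 90 × 26 = 2340.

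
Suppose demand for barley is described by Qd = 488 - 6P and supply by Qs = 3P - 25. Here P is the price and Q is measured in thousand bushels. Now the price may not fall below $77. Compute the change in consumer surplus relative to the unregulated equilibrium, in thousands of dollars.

-1720

In a free market, 488 - 6P = 3P - 25 gives the equilibrium P* = 57, Q* = 146.
Because the floor (77) lies above the market-clearing price, it is binding.
At P = 77: Qd = 488 - 6·77 = 26 and Qs = 3·77 - 25 = 206.
Consumer surplus without the control is ½ · (244/3 - 57) · 146 = 5329/3.
With the floor, consumers buy 26 units at 77, so CS = ½ · (244/3 - 77) · 26 = 169/3.
Change in consumer surplus = 169/3 - 5329/3 = -1720.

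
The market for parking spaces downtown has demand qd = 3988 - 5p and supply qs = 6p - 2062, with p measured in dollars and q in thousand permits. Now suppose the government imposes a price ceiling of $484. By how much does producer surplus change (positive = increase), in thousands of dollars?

Setting quantity demanded equal to quantity supplied, 3988 - 5p = 6p - 2062, gives p* = 550 and q* = 1238.
Because the ceiling (484) lies below the market-clearing price, it is binding.
At p = 484: qd = 3988 - 5·484 = 1568 and qs = 6·484 - 2062 = 842.
Producer surplus without the control is ½ · (550 - 1031/3) · 1238 = 383161/3.
With the ceiling, producers sell 842 units at 484, so PS = ½ · (484 - 1031/3) · 842 = 177241/3.
Change in producer surplus = 177241/3 - 383161/3 = -68640.

-68640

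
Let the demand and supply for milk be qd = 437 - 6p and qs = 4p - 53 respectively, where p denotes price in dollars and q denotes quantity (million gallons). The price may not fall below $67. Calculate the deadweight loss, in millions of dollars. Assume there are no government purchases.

Setting quantity demanded equal to quantity supplied, 437 - 6p = 4p - 53, gives p* = 49 and q* = 143.
Because the floor (67) lies above the market-clearing price, it is binding.
At p = 67: qd = 437 - 6·67 = 35 and qs = 4·67 - 53 = 215.
Quantity traded falls to 35. At q = 35 the demand price is (437 - 35)/6 = 67 and the supply price is (53 + 35)/4 = 22.
Deadweight loss = ½ · (67 - 22) · (143 - 35) = ½ · 45 · 108 = 2430.

2430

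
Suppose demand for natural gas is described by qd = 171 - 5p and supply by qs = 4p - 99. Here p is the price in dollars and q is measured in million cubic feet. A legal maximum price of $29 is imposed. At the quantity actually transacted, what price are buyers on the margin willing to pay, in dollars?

30.8

Without the control the market clears where 171 - 5p = 4p - 99, i.e. p* = 30 and q* = 21.
Since 29 < 30, the ceiling is binding.
At p = 29: qd = 171 - 5·29 = 26 and qs = 4·29 - 99 = 17.
Only 17 units reach the market. On the demand curve, the marginal buyer's willingness to pay at q = 17 is (171 - 17)/5 = 30.8.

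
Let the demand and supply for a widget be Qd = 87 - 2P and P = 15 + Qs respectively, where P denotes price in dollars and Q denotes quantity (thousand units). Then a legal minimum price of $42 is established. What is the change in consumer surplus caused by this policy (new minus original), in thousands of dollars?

-88

Rearranging supply gives Qs = P - 15. In a free market, 87 - 2P = P - 15 gives the equilibrium P* = 34, Q* = 19.
Since 42 > 34, the floor is binding.
At P = 42: Qd = 87 - 2·42 = 3 and Qs = 42 - 15 = 27.
Consumer surplus without the control is ½ · (43.5 - 34) · 19 = 90.25.
With the floor, consumers buy 3 units at 42, so CS = ½ · (43.5 - 42) · 3 = 2.25.
Change in consumer surplus = 2.25 - 90.25 = -88.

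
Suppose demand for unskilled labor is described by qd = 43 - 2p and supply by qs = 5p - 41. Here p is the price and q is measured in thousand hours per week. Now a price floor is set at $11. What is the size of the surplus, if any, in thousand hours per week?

0

Setting quantity demanded equal to quantity supplied, 43 - 2p = 5p - 41, gives p* = 12 and q* = 19.
The floor of 11 is below the equilibrium price 12, so it is not binding; the market clears at p* = 12, q* = 19.
Since the control does not bind, there is no surplus.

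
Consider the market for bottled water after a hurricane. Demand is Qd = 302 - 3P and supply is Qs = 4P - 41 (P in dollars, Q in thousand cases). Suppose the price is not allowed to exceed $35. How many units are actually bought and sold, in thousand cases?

Equilibrium: 302 - 3P = 4P - 41, so 343 = 7P and P* = 49, Q* = 155.
Since 35 < 49, the ceiling is binding.
At P = 35: Qd = 302 - 3·35 = 197 and Qs = 4·35 - 41 = 99.
The quantity actually transacted is the short side, supply: 99.

99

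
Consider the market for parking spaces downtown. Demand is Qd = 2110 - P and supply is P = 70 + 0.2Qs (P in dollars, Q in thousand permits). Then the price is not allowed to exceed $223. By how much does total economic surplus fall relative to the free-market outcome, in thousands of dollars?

Rearranging supply gives Qs = 5P - 350. Without the control the market clears where 2110 - P = 5P - 350, i.e. P* = 410 and Q* = 1700.
Since 223 < 410, the ceiling is binding.
At P = 223: Qd = 2110 - 223 = 1887 and Qs = 5·223 - 350 = 765.
Quantity traded falls to 765. At Q = 765 the demand price is 2110 - 765 = 1345 and the supply price is (350 + 765)/5 = 223.
Deadweight loss = ½ · (1345 - 223) · (1700 - 765) = ½ · 1122 · 935 = 524535.

524535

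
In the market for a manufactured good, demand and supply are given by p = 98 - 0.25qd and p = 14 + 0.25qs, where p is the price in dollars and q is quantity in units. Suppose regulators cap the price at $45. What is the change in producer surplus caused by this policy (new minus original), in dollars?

-1606

Rearranging demand gives qd = 392 - 4p; rearranging supply gives qs = 4p - 56. Without the control the market clears where 392 - 4p = 4p - 56, i.e. p* = 56 and q* = 168.
The ceiling of 45 is below the equilibrium price 56, so it binds.
At p = 45: qd = 392 - 4·45 = 212 and qs = 4·45 - 56 = 124.
Producer surplus without the control is ½ · (56 - 14) · 168 = 3528.
With the ceiling, producers sell 124 units at 45, so PS = ½ · (45 - 14) · 124 = 1922.
Change in producer surplus = 1922 - 3528 = -1606.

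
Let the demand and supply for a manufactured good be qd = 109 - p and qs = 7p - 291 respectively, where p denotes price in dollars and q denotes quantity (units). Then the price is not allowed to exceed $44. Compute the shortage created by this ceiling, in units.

Without the control the market clears where 109 - p = 7p - 291, i.e. p* = 50 and q* = 59.
Because the ceiling (44) lies below the market-clearing price, it is binding.
At p = 44: qd = 109 - 44 = 65 and qs = 7·44 - 291 = 17.
Shortage = qd - qs = 65 - 17 = 48.

48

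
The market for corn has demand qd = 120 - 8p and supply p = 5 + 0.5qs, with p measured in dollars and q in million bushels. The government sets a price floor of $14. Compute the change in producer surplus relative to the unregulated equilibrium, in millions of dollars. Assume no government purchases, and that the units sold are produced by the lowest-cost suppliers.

-8

Rearranging supply gives qs = 2p - 10. Equilibrium: 120 - 8p = 2p - 10, so 130 = 10p and p* = 13, q* = 16.
The floor of 14 is above the equilibrium price 13, so it binds.
At p = 14: qd = 120 - 8·14 = 8 and qs = 2·14 - 10 = 18.
Producer surplus without the control is ½ · (13 - 5) · 16 = 64.
With the floor, 8 units are sold at 14. The supply price at q = 8 is 9, so PS = ½ · [(14 - 5) + (14 - 9)] · 8 = 56.
Change in producer surplus = 56 - 64 = -8.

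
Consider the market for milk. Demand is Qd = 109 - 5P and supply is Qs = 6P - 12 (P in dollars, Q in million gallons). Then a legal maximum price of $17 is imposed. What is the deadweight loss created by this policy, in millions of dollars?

Equilibrium: 109 - 5P = 6P - 12, so 121 = 11P and P* = 11, Q* = 54.
The ceiling of 17 is above the equilibrium price 11, so it is not binding; the market clears at P* = 11, Q* = 54.
Since the control does not bind, no trades are prevented and deadweight loss is zero.

0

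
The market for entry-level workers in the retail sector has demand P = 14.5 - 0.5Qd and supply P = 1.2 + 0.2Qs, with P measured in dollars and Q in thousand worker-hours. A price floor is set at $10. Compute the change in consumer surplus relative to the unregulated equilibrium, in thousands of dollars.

-70

Rearranging demand gives Qd = 29 - 2P; rearranging supply gives Qs = 5P - 6. Equilibrium: 29 - 2P = 5P - 6, so 35 = 7P and P* = 5, Q* = 19.
Since 10 > 5, the floor is binding.
At P = 10: Qd = 29 - 2·10 = 9 and Qs = 5·10 - 6 = 44.
Consumer surplus without the control is ½ · (14.5 - 5) · 19 = 90.25.
With the floor, consumers buy 9 units at 10, so CS = ½ · (14.5 - 10) · 9 = 20.25.
Change in consumer surplus = 20.25 - 90.25 = -70.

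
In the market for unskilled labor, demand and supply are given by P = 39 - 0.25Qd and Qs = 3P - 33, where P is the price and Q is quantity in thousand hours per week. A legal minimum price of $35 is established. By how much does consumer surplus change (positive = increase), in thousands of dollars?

Rearranging demand gives Qd = 156 - 4P. Equilibrium: 156 - 4P = 3P - 33, so 189 = 7P and P* = 27, Q* = 48.
The floor of 35 is above the equilibrium price 27, so it binds.
At P = 35: Qd = 156 - 4·35 = 16 and Qs = 3·35 - 33 = 72.
Consumer surplus without the control is ½ · (39 - 27) · 48 = 288.
With the floor, consumers buy 16 units at 35, so CS = ½ · (39 - 35) · 16 = 32.
Change in consumer surplus = 32 - 288 = -256.

-256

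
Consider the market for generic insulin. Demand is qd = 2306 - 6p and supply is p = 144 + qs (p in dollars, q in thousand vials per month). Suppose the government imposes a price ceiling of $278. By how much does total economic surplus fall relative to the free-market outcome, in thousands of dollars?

3024

Rearranging supply gives qs = p - 144. In a free market, 2306 - 6p = p - 144 gives the equilibrium p* = 350, q* = 206.
Since 278 < 350, the ceiling is binding.
At p = 278: qd = 2306 - 6·278 = 638 and qs = 278 - 144 = 134.
Quantity traded falls to 134. At q = 134 the demand price is (2306 - 134)/6 = 362 and the supply price is 144 + 134 = 278.
Deadweight loss = ½ · (362 - 278) · (206 - 134) = ½ · 84 · 72 = 3024.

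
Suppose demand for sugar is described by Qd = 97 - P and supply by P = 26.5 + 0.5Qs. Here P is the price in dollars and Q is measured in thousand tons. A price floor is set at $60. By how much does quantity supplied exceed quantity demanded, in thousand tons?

Rearranging supply gives Qs = 2P - 53. In a free market, 97 - P = 2P - 53 gives the equilibrium P* = 50, Q* = 47.
Since 60 > 50, the floor is binding.
At P = 60: Qd = 97 - 60 = 37 and Qs = 2·60 - 53 = 67.
Surplus = Qs - Qd = 67 - 37 = 30.

30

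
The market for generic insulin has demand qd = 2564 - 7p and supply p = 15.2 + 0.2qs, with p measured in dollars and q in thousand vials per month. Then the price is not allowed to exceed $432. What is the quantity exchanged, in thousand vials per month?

Rearranging supply gives qs = 5p - 76. Equilibrium: 2564 - 7p = 5p - 76, so 2640 = 12p and p* = 220, q* = 1024.
Since 432 is above p* = 220, the ceiling does not bind and the free-market outcome prevails.

1024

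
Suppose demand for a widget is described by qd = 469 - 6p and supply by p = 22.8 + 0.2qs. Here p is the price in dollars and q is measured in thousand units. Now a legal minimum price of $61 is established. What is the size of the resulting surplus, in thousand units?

88

Rearranging supply gives qs = 5p - 114. Without the control the market clears where 469 - 6p = 5p - 114, i.e. p* = 53 and q* = 151.
The floor of 61 is above the equilibrium price 53, so it binds.
At p = 61: qd = 469 - 6·61 = 103 and qs = 5·61 - 114 = 191.
Surplus = qs - qd = 191 - 103 = 88.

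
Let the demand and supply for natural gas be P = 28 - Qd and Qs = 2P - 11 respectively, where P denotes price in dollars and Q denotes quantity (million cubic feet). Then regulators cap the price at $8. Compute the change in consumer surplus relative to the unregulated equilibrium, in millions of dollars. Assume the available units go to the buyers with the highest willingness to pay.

Rearranging demand gives Qd = 28 - P. Equilibrium: 28 - P = 2P - 11, so 39 = 3P and P* = 13, Q* = 15.
Because the ceiling (8) lies below the market-clearing price, it is binding.
At P = 8: Qd = 28 - 8 = 20 and Qs = 2·8 - 11 = 5.
Consumer surplus without the control is ½ · (28 - 13) · 15 = 112.5.
With the ceiling, 5 units are sold at 8 (assume they go to the highest-value buyers). The demand price at Q = 5 is 23, so CS = ½ · [(28 - 8) + (23 - 8)] · 5 = 87.5.
Change in consumer surplus = 87.5 - 112.5 = -25.

-25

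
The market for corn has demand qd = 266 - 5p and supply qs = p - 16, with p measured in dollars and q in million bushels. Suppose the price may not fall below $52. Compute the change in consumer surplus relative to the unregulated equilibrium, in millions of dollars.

Setting quantity demanded equal to quantity supplied, 266 - 5p = p - 16, gives p* = 47 and q* = 31.
Because the floor (52) lies above the market-clearing price, it is binding.
At p = 52: qd = 266 - 5·52 = 6 and qs = 52 - 16 = 36.
Consumer surplus without the control is ½ · (53.2 - 47) · 31 = 96.1.
With the floor, consumers buy 6 units at 52, so CS = ½ · (53.2 - 52) · 6 = 3.6.
Change in consumer surplus = 3.6 - 96.1 = -92.5.

-92.5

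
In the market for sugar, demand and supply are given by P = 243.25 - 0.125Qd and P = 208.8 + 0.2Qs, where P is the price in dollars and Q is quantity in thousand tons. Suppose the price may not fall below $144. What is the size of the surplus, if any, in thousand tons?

Rearranging demand gives Qd = 1946 - 8P; rearranging supply gives Qs = 5P - 1044. In a free market, 1946 - 8P = 5P - 1044 gives the equilibrium P* = 230, Q* = 106.
The floor of 144 is below the equilibrium price 230, so it is not binding; the market clears at P* = 230, Q* = 106.
Since the control does not bind, there is no surplus.

0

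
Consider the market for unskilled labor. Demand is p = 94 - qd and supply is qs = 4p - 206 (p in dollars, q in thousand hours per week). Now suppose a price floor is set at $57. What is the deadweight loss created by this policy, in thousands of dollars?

0

Rearranging demand gives qd = 94 - p. Setting quantity demanded equal to quantity supplied, 94 - p = 4p - 206, gives p* = 60 and q* = 34.
The floor of 57 is below the equilibrium price 60, so it is not binding; the market clears at p* = 60, q* = 34.
Since the control does not bind, no trades are prevented and deadweight loss is zero.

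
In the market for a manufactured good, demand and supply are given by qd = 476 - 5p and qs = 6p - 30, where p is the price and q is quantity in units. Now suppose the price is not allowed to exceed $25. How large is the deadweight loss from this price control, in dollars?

Setting quantity demanded equal to quantity supplied, 476 - 5p = 6p - 30, gives p* = 46 and q* = 246.
Because the ceiling (25) lies below the market-clearing price, it is binding.
At p = 25: qd = 476 - 5·25 = 351 and qs = 6·25 - 30 = 120.
Quantity traded falls to 120. At q = 120 the demand price is (476 - 120)/5 = 71.2 and the supply price is (30 + 120)/6 = 25.
Deadweight loss = ½ · (71.2 - 25) · (246 - 120) = ½ · 46.2 · 126 = 2910.6.

2910.6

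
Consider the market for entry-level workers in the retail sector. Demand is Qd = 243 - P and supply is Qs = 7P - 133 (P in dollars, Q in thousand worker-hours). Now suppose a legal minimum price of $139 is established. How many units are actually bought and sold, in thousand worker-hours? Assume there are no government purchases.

104

Equilibrium: 243 - P = 7P - 133, so 376 = 8P and P* = 47, Q* = 196.
Because the floor (139) lies above the market-clearing price, it is binding.
At P = 139: Qd = 243 - 139 = 104 and Qs = 7·139 - 133 = 840.
The quantity actually transacted is the short side, demand: 104.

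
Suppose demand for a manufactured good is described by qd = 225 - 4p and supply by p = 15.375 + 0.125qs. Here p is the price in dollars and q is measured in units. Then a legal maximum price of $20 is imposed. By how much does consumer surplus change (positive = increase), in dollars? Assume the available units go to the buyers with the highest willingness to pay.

-315

Rearranging supply gives qs = 8p - 123. Without the control the market clears where 225 - 4p = 8p - 123, i.e. p* = 29 and q* = 109.
Since 20 < 29, the ceiling is binding.
At p = 20: qd = 225 - 4·20 = 145 and qs = 8·20 - 123 = 37.
Consumer surplus without the control is ½ · (56.25 - 29) · 109 = 1485.125.
With the ceiling, 37 units are sold at 20 (assume they go to the highest-value buyers). The demand price at q = 37 is 47, so CS = ½ · [(56.25 - 20) + (47 - 20)] · 37 = 1170.125.
Change in consumer surplus = 1170.125 - 1485.125 = -315.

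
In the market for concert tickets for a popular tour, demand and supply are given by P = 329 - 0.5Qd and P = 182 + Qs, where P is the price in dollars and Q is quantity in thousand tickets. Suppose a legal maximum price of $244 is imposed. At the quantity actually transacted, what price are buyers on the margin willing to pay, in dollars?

298

Rearranging demand gives Qd = 658 - 2P; rearranging supply gives Qs = P - 182. In a free market, 658 - 2P = P - 182 gives the equilibrium P* = 280, Q* = 98.
The ceiling of 244 is below the equilibrium price 280, so it binds.
At P = 244: Qd = 658 - 2·244 = 170 and Qs = 244 - 182 = 62.
Only 62 units reach the market. On the demand curve, the marginal buyer's willingness to pay at Q = 62 is (658 - 62)/2 = 298.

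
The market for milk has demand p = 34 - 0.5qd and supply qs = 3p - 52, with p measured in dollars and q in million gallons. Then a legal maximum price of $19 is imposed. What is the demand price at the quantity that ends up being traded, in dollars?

Rearranging demand gives qd = 68 - 2p. Equilibrium: 68 - 2p = 3p - 52, so 120 = 5p and p* = 24, q* = 20.
Since 19 < 24, the ceiling is binding.
At p = 19: qd = 68 - 2·19 = 30 and qs = 3·19 - 52 = 5.
Only 5 units reach the market. On the demand curve, the marginal buyer's willingness to pay at q = 5 is (68 - 5)/2 = 31.5.

31.5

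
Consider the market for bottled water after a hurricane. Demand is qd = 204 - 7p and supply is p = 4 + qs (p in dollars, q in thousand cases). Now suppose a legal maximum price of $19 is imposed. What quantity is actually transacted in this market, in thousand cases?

Rearranging supply gives qs = p - 4. Equilibrium: 204 - 7p = p - 4, so 208 = 8p and p* = 26, q* = 22.
The ceiling of 19 is below the equilibrium price 26, so it binds.
At p = 19: qd = 204 - 7·19 = 71 and qs = 19 - 4 = 15.
The quantity actually transacted is the short side, supply: 15.

15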